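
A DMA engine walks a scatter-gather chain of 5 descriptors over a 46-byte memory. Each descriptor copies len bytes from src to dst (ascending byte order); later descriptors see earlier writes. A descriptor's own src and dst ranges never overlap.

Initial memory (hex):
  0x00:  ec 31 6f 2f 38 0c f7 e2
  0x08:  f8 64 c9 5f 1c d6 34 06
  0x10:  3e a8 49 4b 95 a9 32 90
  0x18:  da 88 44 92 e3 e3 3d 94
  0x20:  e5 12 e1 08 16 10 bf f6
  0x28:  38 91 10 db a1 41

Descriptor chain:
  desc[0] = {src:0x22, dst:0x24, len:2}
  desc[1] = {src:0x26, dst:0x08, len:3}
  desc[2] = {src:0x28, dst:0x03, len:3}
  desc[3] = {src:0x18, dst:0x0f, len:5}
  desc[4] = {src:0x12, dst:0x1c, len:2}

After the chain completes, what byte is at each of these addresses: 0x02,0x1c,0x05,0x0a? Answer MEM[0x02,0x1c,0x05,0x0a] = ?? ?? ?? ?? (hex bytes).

D0: mem[0x24..0x25] <- [e1 08]
D1: mem[0x08..0x0a] <- [bf f6 38]
D2: mem[0x03..0x05] <- [38 91 10]
D3: mem[0x0f..0x13] <- [da 88 44 92 e3]
D4: mem[0x1c..0x1d] <- [92 e3]
query mem[0x02]=0x6f, mem[0x1c]=0x92, mem[0x05]=0x10, mem[0x0a]=0x38

MEM[0x02,0x1c,0x05,0x0a] = 6f 92 10 38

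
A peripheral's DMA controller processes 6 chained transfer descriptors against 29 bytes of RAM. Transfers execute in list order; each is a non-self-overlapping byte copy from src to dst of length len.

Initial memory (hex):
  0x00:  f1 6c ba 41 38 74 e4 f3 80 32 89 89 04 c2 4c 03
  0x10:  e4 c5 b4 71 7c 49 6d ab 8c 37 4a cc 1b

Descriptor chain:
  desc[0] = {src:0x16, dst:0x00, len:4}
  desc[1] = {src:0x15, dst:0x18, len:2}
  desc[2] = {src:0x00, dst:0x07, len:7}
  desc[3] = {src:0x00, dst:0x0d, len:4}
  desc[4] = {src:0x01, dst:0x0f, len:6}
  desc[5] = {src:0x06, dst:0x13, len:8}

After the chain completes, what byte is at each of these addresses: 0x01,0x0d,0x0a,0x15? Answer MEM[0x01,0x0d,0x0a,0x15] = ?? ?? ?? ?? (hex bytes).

MEM[0x01,0x0d,0x0a,0x15] = ab 6d 37 ab

#0 dst[0x00+4] := {0x6d,0xab,0x8c,0x37}
#1 dst[0x18+2] := {0x49,0x6d}
#2 dst[0x07+7] := {0x6d,0xab,0x8c,0x37,0x38,0x74,0xe4}
#3 dst[0x0d+4] := {0x6d,0xab,0x8c,0x37}
#4 dst[0x0f+6] := {0xab,0x8c,0x37,0x38,0x74,0xe4}
#5 dst[0x13+8] := {0xe4,0x6d,0xab,0x8c,0x37,0x38,0x74,0x6d}
query mem[0x01]=0xab, mem[0x0d]=0x6d, mem[0x0a]=0x37, mem[0x15]=0xab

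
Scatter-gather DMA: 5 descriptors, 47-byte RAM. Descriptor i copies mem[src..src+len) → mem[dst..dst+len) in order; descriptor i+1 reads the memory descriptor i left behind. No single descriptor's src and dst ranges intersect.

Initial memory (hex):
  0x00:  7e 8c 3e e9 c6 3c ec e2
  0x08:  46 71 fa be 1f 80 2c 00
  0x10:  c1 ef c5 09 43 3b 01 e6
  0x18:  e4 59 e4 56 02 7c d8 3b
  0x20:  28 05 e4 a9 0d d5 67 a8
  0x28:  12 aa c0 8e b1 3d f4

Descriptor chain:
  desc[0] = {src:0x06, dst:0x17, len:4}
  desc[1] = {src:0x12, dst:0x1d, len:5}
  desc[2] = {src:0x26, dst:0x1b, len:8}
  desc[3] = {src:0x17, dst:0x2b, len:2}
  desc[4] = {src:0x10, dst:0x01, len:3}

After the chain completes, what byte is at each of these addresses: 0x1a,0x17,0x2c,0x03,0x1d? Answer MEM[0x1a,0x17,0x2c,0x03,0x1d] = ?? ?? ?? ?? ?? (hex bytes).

  after D0: wrote 4B at 0x17 = ece24671
  after D1: wrote 5B at 0x1d = c509433b01
  after D2: wrote 8B at 0x1b = 67a812aac08eb13d
  after D3: wrote 2B at 0x2b = ece2
  after D4: wrote 3B at 0x01 = c1efc5
query mem[0x1a]=0x71, mem[0x17]=0xec, mem[0x2c]=0xe2, mem[0x03]=0xc5, mem[0x1d]=0x12

MEM[0x1a,0x17,0x2c,0x03,0x1d] = 71 ec e2 c5 12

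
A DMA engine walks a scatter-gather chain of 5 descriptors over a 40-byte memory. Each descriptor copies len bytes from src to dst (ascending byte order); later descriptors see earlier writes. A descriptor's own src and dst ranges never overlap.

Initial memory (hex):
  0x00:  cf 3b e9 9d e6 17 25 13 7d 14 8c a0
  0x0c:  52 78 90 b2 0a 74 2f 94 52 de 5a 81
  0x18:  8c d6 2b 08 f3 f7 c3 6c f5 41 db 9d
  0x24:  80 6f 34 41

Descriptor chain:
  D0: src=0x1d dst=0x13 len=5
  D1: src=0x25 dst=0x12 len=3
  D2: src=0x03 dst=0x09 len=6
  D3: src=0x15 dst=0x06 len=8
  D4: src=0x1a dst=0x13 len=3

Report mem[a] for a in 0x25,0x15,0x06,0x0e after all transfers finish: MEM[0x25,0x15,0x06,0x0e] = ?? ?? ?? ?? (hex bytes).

MEM[0x25,0x15,0x06,0x0e] = 6f f3 6c 7d

D0: mem[0x13..0x17] <- [f7 c3 6c f5 41]
D1: mem[0x12..0x14] <- [6f 34 41]
D2: mem[0x09..0x0e] <- [9d e6 17 25 13 7d]
D3: mem[0x06..0x0d] <- [6c f5 41 8c d6 2b 08 f3]
D4: mem[0x13..0x15] <- [2b 08 f3]
query mem[0x25]=0x6f, mem[0x15]=0xf3, mem[0x06]=0x6c, mem[0x0e]=0x7d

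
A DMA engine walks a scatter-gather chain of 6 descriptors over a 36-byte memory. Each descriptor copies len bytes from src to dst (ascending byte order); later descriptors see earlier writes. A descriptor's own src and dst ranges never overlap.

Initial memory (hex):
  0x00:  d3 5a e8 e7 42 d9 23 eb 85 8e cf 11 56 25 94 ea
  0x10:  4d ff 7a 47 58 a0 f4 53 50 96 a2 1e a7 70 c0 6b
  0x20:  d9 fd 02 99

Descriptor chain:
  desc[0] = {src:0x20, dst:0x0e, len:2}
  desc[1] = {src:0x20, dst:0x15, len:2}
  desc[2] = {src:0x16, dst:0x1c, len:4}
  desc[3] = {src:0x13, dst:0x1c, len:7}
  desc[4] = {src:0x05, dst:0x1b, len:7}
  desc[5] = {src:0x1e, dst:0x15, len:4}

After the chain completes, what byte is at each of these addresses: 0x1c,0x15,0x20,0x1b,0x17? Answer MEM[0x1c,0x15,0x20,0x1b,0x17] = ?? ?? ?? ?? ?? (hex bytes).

MEM[0x1c,0x15,0x20,0x1b,0x17] = 23 85 cf d9 cf

  after D0: wrote 2B at 0x0e = d9fd
  after D1: wrote 2B at 0x15 = d9fd
  after D2: wrote 4B at 0x1c = fd535096
  after D3: wrote 7B at 0x1c = 4758d9fd535096
  after D4: wrote 7B at 0x1b = d923eb858ecf11
  after D5: wrote 4B at 0x15 = 858ecf11
query mem[0x1c]=0x23, mem[0x15]=0x85, mem[0x20]=0xcf, mem[0x1b]=0xd9, mem[0x17]=0xcf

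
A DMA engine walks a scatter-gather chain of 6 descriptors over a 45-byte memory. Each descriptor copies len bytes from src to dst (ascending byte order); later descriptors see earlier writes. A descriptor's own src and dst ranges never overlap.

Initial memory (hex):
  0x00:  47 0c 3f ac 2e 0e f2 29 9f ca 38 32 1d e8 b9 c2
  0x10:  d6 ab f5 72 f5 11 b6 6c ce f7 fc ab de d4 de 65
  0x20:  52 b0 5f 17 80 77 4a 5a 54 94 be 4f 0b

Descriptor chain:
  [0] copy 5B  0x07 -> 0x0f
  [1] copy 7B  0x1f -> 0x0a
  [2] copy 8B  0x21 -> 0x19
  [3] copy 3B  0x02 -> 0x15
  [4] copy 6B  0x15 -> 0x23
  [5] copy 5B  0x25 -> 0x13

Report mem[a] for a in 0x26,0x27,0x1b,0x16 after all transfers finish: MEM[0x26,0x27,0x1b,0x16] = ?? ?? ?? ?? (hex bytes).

MEM[0x26,0x27,0x1b,0x16] = ce b0 17 5f

D0: mem[0x0f..0x13] <- [29 9f ca 38 32]
D1: mem[0x0a..0x10] <- [65 52 b0 5f 17 80 77]
D2: mem[0x19..0x20] <- [b0 5f 17 80 77 4a 5a 54]
D3: mem[0x15..0x17] <- [3f ac 2e]
D4: mem[0x23..0x28] <- [3f ac 2e ce b0 5f]
D5: mem[0x13..0x17] <- [2e ce b0 5f 94]
query mem[0x26]=0xce, mem[0x27]=0xb0, mem[0x1b]=0x17, mem[0x16]=0x5f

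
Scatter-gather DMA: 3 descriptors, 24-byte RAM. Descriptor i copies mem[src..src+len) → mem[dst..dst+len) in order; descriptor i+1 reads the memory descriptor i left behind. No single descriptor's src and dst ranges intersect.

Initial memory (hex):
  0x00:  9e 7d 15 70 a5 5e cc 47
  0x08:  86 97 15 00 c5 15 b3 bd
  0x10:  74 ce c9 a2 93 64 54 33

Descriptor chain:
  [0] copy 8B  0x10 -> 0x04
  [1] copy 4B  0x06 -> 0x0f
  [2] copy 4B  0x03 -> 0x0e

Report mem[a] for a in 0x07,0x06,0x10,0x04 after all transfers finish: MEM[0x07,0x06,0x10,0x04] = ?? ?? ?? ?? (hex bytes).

MEM[0x07,0x06,0x10,0x04] = a2 c9 ce 74

[0] 0x10->0x04 len=8 : 74 ce c9 a2 93 64 54 33
[1] 0x06->0x0f len=4 : c9 a2 93 64
[2] 0x03->0x0e len=4 : 70 74 ce c9
query mem[0x07]=0xa2, mem[0x06]=0xc9, mem[0x10]=0xce, mem[0x04]=0x74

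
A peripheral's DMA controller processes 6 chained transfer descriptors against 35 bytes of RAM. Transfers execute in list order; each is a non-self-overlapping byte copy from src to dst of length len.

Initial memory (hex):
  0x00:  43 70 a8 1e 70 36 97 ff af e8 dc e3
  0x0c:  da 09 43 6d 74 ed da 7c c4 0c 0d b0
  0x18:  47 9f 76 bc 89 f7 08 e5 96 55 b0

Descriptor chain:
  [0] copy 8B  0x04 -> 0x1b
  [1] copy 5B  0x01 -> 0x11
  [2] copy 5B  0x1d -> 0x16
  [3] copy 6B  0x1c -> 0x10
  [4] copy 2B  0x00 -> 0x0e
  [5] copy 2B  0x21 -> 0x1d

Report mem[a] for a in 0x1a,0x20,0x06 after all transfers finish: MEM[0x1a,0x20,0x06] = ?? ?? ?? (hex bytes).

  after D0: wrote 8B at 0x1b = 703697ffafe8dce3
  after D1: wrote 5B at 0x11 = 70a81e7036
  after D2: wrote 5B at 0x16 = 97ffafe8dc
  after D3: wrote 6B at 0x10 = 3697ffafe8dc
  after D4: wrote 2B at 0x0e = 4370
  after D5: wrote 2B at 0x1d = dce3
query mem[0x1a]=0xdc, mem[0x20]=0xe8, mem[0x06]=0x97

MEM[0x1a,0x20,0x06] = dc e8 97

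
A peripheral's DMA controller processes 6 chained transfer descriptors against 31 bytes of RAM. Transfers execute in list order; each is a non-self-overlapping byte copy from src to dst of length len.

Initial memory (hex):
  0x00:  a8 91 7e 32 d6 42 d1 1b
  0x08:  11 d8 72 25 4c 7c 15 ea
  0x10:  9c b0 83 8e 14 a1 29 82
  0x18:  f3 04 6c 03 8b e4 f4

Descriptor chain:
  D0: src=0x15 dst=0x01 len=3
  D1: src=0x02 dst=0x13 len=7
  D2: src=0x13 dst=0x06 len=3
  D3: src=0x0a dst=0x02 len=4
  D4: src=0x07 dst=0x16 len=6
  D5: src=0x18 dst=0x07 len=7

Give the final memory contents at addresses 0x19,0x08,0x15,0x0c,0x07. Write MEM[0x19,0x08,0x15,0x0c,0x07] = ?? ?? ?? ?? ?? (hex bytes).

MEM[0x19,0x08,0x15,0x0c,0x07] = 72 72 d6 e4 d8

D0: mem[0x01..0x03] <- [a1 29 82]
D1: mem[0x13..0x19] <- [29 82 d6 42 d1 1b 11]
D2: mem[0x06..0x08] <- [29 82 d6]
D3: mem[0x02..0x05] <- [72 25 4c 7c]
D4: mem[0x16..0x1b] <- [82 d6 d8 72 25 4c]
D5: mem[0x07..0x0d] <- [d8 72 25 4c 8b e4 f4]
query mem[0x19]=0x72, mem[0x08]=0x72, mem[0x15]=0xd6, mem[0x0c]=0xe4, mem[0x07]=0xd8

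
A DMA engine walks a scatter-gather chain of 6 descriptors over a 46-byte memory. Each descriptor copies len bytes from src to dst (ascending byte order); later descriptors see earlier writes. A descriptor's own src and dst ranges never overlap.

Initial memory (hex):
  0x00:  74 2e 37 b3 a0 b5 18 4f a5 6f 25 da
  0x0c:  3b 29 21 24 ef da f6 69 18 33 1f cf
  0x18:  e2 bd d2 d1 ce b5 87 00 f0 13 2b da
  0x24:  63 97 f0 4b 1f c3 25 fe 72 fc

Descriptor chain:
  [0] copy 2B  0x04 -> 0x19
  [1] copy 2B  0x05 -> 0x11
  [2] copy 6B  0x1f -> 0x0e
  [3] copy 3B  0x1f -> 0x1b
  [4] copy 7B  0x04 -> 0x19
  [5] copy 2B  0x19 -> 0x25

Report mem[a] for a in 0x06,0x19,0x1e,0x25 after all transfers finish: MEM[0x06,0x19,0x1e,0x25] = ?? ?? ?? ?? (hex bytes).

MEM[0x06,0x19,0x1e,0x25] = 18 a0 6f a0

D0: mem[0x19..0x1a] <- [a0 b5]
D1: mem[0x11..0x12] <- [b5 18]
D2: mem[0x0e..0x13] <- [00 f0 13 2b da 63]
D3: mem[0x1b..0x1d] <- [00 f0 13]
D4: mem[0x19..0x1f] <- [a0 b5 18 4f a5 6f 25]
D5: mem[0x25..0x26] <- [a0 b5]
query mem[0x06]=0x18, mem[0x19]=0xa0, mem[0x1e]=0x6f, mem[0x25]=0xa0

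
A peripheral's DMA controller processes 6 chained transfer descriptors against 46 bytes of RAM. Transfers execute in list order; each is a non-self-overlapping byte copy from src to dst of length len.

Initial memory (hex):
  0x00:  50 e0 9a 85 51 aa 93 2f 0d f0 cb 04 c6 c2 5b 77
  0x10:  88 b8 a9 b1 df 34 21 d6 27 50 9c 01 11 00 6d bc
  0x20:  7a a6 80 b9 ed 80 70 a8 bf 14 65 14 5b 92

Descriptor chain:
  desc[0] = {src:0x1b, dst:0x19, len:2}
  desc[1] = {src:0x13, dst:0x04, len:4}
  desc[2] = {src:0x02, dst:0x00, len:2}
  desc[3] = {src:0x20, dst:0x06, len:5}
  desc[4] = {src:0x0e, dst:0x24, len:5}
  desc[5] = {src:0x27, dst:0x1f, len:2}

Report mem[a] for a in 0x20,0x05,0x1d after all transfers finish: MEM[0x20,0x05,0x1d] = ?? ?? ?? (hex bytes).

MEM[0x20,0x05,0x1d] = a9 df 00

D0: mem[0x19..0x1a] <- [01 11]
D1: mem[0x04..0x07] <- [b1 df 34 21]
D2: mem[0x00..0x01] <- [9a 85]
D3: mem[0x06..0x0a] <- [7a a6 80 b9 ed]
D4: mem[0x24..0x28] <- [5b 77 88 b8 a9]
D5: mem[0x1f..0x20] <- [b8 a9]
query mem[0x20]=0xa9, mem[0x05]=0xdf, mem[0x1d]=0x00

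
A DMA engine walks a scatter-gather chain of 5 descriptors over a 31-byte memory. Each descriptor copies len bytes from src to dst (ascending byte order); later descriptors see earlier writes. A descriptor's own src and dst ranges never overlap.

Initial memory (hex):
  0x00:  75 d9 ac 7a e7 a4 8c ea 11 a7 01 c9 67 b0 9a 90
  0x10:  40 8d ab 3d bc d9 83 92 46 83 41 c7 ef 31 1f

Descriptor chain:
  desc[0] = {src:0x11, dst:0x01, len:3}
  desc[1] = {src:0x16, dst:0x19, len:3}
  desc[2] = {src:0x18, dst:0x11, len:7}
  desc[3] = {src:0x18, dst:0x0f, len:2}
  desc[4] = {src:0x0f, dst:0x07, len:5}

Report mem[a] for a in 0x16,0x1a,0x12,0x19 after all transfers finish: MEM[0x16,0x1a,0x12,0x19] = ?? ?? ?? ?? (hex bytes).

MEM[0x16,0x1a,0x12,0x19] = 31 92 83 83

[0] 0x11->0x01 len=3 : 8d ab 3d
[1] 0x16->0x19 len=3 : 83 92 46
[2] 0x18->0x11 len=7 : 46 83 92 46 ef 31 1f
[3] 0x18->0x0f len=2 : 46 83
[4] 0x0f->0x07 len=5 : 46 83 46 83 92
query mem[0x16]=0x31, mem[0x1a]=0x92, mem[0x12]=0x83, mem[0x19]=0x83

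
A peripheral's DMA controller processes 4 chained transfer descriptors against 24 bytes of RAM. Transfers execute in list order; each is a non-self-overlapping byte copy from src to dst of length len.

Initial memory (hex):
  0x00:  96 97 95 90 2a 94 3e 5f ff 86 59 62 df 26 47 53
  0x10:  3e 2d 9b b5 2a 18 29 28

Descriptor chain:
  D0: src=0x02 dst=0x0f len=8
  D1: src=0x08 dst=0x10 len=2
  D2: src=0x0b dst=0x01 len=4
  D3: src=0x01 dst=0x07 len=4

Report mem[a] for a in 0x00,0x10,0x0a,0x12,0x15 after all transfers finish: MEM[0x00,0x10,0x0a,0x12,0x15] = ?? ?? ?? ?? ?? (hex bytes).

MEM[0x00,0x10,0x0a,0x12,0x15] = 96 ff 47 94 ff

D0: mem[0x0f..0x16] <- [95 90 2a 94 3e 5f ff 86]
D1: mem[0x10..0x11] <- [ff 86]
D2: mem[0x01..0x04] <- [62 df 26 47]
D3: mem[0x07..0x0a] <- [62 df 26 47]
query mem[0x00]=0x96, mem[0x10]=0xff, mem[0x0a]=0x47, mem[0x12]=0x94, mem[0x15]=0xff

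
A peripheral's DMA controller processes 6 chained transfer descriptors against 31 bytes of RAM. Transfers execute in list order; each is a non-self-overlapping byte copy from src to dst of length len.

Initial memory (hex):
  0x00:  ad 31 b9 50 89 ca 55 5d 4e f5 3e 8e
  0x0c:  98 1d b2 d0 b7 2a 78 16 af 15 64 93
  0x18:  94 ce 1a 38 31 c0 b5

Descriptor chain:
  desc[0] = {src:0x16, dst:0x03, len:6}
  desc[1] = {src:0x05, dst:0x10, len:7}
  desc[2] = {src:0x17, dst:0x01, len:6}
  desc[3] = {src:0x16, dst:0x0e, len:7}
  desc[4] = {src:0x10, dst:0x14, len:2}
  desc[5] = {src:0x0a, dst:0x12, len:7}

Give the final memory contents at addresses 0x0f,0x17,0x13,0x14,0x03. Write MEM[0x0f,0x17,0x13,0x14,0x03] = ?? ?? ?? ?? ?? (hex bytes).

D0: mem[0x03..0x08] <- [64 93 94 ce 1a 38]
D1: mem[0x10..0x16] <- [94 ce 1a 38 f5 3e 8e]
D2: mem[0x01..0x06] <- [93 94 ce 1a 38 31]
D3: mem[0x0e..0x14] <- [8e 93 94 ce 1a 38 31]
D4: mem[0x14..0x15] <- [94 ce]
D5: mem[0x12..0x18] <- [3e 8e 98 1d 8e 93 94]
query mem[0x0f]=0x93, mem[0x17]=0x93, mem[0x13]=0x8e, mem[0x14]=0x98, mem[0x03]=0xce

MEM[0x0f,0x17,0x13,0x14,0x03] = 93 93 8e 98 ce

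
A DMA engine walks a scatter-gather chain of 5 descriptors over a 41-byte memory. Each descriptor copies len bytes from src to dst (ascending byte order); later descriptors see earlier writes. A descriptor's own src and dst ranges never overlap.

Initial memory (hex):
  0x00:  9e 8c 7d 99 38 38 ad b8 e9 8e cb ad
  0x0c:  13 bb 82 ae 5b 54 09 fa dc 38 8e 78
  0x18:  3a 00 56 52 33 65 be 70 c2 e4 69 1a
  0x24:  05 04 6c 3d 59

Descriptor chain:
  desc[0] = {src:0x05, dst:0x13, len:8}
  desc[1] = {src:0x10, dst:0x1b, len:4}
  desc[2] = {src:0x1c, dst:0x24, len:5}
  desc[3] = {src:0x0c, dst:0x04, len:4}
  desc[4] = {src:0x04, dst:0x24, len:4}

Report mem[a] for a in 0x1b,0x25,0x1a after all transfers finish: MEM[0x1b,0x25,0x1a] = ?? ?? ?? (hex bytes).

#0 dst[0x13+8] := {0x38,0xad,0xb8,0xe9,0x8e,0xcb,0xad,0x13}
#1 dst[0x1b+4] := {0x5b,0x54,0x09,0x38}
#2 dst[0x24+5] := {0x54,0x09,0x38,0x70,0xc2}
#3 dst[0x04+4] := {0x13,0xbb,0x82,0xae}
#4 dst[0x24+4] := {0x13,0xbb,0x82,0xae}
query mem[0x1b]=0x5b, mem[0x25]=0xbb, mem[0x1a]=0x13

MEM[0x1b,0x25,0x1a] = 5b bb 13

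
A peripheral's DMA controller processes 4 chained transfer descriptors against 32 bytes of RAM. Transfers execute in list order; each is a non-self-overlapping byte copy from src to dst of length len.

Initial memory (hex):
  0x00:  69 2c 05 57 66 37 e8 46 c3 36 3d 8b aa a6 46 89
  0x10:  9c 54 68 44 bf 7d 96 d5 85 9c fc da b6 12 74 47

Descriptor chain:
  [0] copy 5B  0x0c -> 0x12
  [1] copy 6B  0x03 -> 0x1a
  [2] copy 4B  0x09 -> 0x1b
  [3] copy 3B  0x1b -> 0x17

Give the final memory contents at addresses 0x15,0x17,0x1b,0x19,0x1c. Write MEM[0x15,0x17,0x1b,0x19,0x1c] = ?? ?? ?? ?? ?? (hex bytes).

MEM[0x15,0x17,0x1b,0x19,0x1c] = 89 36 36 8b 3d

[0] 0x0c->0x12 len=5 : aa a6 46 89 9c
[1] 0x03->0x1a len=6 : 57 66 37 e8 46 c3
[2] 0x09->0x1b len=4 : 36 3d 8b aa
[3] 0x1b->0x17 len=3 : 36 3d 8b
query mem[0x15]=0x89, mem[0x17]=0x36, mem[0x1b]=0x36, mem[0x19]=0x8b, mem[0x1c]=0x3d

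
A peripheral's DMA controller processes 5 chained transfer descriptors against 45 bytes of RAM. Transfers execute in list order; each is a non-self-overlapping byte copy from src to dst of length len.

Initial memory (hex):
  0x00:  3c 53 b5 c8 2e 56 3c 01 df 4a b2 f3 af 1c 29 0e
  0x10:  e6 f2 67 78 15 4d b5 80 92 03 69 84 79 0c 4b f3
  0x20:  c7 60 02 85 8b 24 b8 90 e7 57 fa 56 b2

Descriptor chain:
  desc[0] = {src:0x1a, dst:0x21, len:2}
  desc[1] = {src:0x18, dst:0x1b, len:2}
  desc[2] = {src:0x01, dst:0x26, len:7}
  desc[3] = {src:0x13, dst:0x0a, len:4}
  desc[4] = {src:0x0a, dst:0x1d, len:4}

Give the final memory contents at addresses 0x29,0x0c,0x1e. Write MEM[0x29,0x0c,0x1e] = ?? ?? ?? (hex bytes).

  after D0: wrote 2B at 0x21 = 6984
  after D1: wrote 2B at 0x1b = 9203
  after D2: wrote 7B at 0x26 = 53b5c82e563c01
  after D3: wrote 4B at 0x0a = 78154db5
  after D4: wrote 4B at 0x1d = 78154db5
query mem[0x29]=0x2e, mem[0x0c]=0x4d, mem[0x1e]=0x15

MEM[0x29,0x0c,0x1e] = 2e 4d 15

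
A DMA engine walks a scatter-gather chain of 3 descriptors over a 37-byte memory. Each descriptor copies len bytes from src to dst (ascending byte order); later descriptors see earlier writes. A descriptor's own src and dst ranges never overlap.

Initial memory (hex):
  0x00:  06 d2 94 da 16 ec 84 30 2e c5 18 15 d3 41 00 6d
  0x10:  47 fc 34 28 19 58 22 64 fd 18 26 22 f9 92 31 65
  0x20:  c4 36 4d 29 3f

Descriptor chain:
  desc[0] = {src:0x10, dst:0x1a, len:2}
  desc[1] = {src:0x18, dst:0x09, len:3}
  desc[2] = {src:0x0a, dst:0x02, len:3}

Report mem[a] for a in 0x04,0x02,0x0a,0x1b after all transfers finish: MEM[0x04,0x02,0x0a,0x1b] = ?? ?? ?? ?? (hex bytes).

MEM[0x04,0x02,0x0a,0x1b] = d3 18 18 fc

D0: mem[0x1a..0x1b] <- [47 fc]
D1: mem[0x09..0x0b] <- [fd 18 47]
D2: mem[0x02..0x04] <- [18 47 d3]
query mem[0x04]=0xd3, mem[0x02]=0x18, mem[0x0a]=0x18, mem[0x1b]=0xfc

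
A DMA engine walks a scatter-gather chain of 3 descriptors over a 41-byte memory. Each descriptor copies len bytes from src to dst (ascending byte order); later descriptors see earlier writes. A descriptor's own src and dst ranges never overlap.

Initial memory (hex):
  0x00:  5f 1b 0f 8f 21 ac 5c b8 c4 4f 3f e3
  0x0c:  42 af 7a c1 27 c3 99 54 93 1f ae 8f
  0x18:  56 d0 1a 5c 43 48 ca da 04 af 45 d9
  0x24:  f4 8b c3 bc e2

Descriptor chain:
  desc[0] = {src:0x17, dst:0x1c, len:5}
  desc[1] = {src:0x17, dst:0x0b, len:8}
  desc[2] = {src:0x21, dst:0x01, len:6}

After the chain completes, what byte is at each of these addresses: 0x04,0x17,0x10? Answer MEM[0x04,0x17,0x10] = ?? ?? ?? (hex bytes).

MEM[0x04,0x17,0x10] = f4 8f 8f

[0] 0x17->0x1c len=5 : 8f 56 d0 1a 5c
[1] 0x17->0x0b len=8 : 8f 56 d0 1a 5c 8f 56 d0
[2] 0x21->0x01 len=6 : af 45 d9 f4 8b c3
query mem[0x04]=0xf4, mem[0x17]=0x8f, mem[0x10]=0x8f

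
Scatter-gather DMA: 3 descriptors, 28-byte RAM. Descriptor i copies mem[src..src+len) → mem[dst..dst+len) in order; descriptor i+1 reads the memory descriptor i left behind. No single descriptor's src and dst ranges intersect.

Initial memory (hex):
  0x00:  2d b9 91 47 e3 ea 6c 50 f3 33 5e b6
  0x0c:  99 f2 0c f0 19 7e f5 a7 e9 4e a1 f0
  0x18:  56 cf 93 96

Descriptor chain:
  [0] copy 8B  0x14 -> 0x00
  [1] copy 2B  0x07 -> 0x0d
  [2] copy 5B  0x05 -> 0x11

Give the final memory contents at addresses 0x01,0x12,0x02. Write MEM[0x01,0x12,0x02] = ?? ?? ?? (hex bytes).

MEM[0x01,0x12,0x02] = 4e 93 a1

  after D0: wrote 8B at 0x00 = e94ea1f056cf9396
  after D1: wrote 2B at 0x0d = 96f3
  after D2: wrote 5B at 0x11 = cf9396f333
query mem[0x01]=0x4e, mem[0x12]=0x93, mem[0x02]=0xa1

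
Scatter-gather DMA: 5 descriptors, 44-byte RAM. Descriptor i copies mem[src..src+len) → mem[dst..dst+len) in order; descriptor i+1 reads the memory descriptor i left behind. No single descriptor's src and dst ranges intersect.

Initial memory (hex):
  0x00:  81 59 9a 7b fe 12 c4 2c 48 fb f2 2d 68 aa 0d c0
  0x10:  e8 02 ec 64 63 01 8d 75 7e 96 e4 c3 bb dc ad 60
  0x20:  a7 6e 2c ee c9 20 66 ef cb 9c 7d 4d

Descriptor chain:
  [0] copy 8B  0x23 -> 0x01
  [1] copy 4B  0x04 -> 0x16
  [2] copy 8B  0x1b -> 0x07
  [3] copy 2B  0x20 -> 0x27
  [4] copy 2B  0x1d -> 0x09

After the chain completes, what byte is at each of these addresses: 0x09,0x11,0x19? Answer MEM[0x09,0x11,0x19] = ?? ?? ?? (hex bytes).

D0: mem[0x01..0x08] <- [ee c9 20 66 ef cb 9c 7d]
D1: mem[0x16..0x19] <- [66 ef cb 9c]
D2: mem[0x07..0x0e] <- [c3 bb dc ad 60 a7 6e 2c]
D3: mem[0x27..0x28] <- [a7 6e]
D4: mem[0x09..0x0a] <- [dc ad]
query mem[0x09]=0xdc, mem[0x11]=0x02, mem[0x19]=0x9c

MEM[0x09,0x11,0x19] = dc 02 9c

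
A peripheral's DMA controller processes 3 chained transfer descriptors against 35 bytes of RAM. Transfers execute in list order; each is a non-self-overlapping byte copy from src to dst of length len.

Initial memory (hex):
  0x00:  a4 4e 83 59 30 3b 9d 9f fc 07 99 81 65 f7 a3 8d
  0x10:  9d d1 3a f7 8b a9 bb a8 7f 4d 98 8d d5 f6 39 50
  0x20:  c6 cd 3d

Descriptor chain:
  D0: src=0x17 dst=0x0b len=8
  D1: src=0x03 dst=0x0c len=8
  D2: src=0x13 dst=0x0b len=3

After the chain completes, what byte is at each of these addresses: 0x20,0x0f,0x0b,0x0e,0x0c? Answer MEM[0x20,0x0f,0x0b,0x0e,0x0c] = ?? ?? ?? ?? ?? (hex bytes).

MEM[0x20,0x0f,0x0b,0x0e,0x0c] = c6 9d 99 3b 8b

#0 dst[0x0b+8] := {0xa8,0x7f,0x4d,0x98,0x8d,0xd5,0xf6,0x39}
#1 dst[0x0c+8] := {0x59,0x30,0x3b,0x9d,0x9f,0xfc,0x07,0x99}
#2 dst[0x0b+3] := {0x99,0x8b,0xa9}
query mem[0x20]=0xc6, mem[0x0f]=0x9d, mem[0x0b]=0x99, mem[0x0e]=0x3b, mem[0x0c]=0x8b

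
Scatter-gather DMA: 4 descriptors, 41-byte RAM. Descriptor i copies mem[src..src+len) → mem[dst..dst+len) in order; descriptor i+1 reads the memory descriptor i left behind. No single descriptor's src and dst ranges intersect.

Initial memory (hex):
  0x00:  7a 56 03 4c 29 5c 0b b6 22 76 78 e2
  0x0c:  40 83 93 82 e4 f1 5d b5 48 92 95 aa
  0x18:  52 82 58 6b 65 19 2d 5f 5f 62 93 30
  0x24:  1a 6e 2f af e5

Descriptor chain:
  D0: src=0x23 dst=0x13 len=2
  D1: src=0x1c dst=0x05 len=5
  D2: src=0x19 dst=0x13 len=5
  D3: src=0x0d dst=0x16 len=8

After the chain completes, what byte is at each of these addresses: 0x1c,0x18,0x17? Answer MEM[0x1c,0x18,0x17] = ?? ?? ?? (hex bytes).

MEM[0x1c,0x18,0x17] = 82 82 93

[0] 0x23->0x13 len=2 : 30 1a
[1] 0x1c->0x05 len=5 : 65 19 2d 5f 5f
[2] 0x19->0x13 len=5 : 82 58 6b 65 19
[3] 0x0d->0x16 len=8 : 83 93 82 e4 f1 5d 82 58
query mem[0x1c]=0x82, mem[0x18]=0x82, mem[0x17]=0x93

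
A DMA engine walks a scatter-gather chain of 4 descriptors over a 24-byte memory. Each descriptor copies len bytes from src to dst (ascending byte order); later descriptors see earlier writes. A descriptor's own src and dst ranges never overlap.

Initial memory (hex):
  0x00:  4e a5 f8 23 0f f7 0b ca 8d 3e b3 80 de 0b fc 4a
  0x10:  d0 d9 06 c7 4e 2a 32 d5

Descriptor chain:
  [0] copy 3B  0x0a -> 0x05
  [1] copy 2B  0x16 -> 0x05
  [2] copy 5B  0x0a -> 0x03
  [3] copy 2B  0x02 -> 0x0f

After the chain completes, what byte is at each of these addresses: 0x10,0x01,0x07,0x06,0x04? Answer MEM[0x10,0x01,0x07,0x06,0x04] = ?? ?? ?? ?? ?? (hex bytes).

[0] 0x0a->0x05 len=3 : b3 80 de
[1] 0x16->0x05 len=2 : 32 d5
[2] 0x0a->0x03 len=5 : b3 80 de 0b fc
[3] 0x02->0x0f len=2 : f8 b3
query mem[0x10]=0xb3, mem[0x01]=0xa5, mem[0x07]=0xfc, mem[0x06]=0x0b, mem[0x04]=0x80

MEM[0x10,0x01,0x07,0x06,0x04] = b3 a5 fc 0b 80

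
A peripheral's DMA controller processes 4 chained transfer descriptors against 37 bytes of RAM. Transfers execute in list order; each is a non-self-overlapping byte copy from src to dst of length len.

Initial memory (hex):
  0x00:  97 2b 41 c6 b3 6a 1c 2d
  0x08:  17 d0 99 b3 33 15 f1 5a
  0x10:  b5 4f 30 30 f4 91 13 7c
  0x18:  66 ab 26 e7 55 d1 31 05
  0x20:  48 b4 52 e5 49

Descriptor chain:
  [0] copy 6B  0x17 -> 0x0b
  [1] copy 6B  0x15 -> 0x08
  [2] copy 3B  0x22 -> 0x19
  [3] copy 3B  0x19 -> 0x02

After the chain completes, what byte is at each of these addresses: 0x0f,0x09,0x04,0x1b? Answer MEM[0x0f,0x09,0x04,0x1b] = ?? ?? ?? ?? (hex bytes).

MEM[0x0f,0x09,0x04,0x1b] = e7 13 49 49

[0] 0x17->0x0b len=6 : 7c 66 ab 26 e7 55
[1] 0x15->0x08 len=6 : 91 13 7c 66 ab 26
[2] 0x22->0x19 len=3 : 52 e5 49
[3] 0x19->0x02 len=3 : 52 e5 49
query mem[0x0f]=0xe7, mem[0x09]=0x13, mem[0x04]=0x49, mem[0x1b]=0x49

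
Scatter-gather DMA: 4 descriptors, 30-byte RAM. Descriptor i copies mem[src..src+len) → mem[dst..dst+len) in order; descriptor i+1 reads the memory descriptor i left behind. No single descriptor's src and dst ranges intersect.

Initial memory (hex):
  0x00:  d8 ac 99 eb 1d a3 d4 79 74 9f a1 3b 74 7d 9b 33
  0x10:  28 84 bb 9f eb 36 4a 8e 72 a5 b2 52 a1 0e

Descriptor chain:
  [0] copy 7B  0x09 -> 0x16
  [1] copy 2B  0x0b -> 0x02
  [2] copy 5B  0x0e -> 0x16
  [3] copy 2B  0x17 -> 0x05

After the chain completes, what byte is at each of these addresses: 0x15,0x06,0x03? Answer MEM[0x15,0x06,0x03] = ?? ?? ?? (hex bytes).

MEM[0x15,0x06,0x03] = 36 28 74

  after D0: wrote 7B at 0x16 = 9fa13b747d9b33
  after D1: wrote 2B at 0x02 = 3b74
  after D2: wrote 5B at 0x16 = 9b332884bb
  after D3: wrote 2B at 0x05 = 3328
query mem[0x15]=0x36, mem[0x06]=0x28, mem[0x03]=0x74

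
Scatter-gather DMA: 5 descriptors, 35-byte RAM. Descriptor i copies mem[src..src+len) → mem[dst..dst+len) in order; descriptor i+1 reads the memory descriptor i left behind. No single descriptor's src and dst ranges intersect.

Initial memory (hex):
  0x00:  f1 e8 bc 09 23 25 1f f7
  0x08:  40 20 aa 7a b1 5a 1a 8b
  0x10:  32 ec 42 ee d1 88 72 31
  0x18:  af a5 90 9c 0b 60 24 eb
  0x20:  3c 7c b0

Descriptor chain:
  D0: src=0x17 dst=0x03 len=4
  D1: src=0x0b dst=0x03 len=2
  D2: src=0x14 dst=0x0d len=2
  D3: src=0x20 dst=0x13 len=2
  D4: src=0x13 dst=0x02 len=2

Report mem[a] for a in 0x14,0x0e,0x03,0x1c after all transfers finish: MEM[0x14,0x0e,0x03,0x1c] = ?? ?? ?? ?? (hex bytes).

  after D0: wrote 4B at 0x03 = 31afa590
  after D1: wrote 2B at 0x03 = 7ab1
  after D2: wrote 2B at 0x0d = d188
  after D3: wrote 2B at 0x13 = 3c7c
  after D4: wrote 2B at 0x02 = 3c7c
query mem[0x14]=0x7c, mem[0x0e]=0x88, mem[0x03]=0x7c, mem[0x1c]=0x0b

MEM[0x14,0x0e,0x03,0x1c] = 7c 88 7c 0b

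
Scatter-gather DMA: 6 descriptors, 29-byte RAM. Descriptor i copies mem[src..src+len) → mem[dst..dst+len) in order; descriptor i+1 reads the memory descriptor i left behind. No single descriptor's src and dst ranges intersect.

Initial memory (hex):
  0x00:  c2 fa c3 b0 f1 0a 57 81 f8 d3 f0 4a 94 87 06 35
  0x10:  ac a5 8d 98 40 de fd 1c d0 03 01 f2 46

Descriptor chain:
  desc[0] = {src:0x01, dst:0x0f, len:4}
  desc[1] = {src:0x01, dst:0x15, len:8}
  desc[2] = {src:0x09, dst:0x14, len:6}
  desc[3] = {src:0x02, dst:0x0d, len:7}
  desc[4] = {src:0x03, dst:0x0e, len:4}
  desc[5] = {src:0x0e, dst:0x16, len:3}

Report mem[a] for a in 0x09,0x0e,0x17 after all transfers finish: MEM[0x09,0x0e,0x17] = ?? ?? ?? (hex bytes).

#0 dst[0x0f+4] := {0xfa,0xc3,0xb0,0xf1}
#1 dst[0x15+8] := {0xfa,0xc3,0xb0,0xf1,0x0a,0x57,0x81,0xf8}
#2 dst[0x14+6] := {0xd3,0xf0,0x4a,0x94,0x87,0x06}
#3 dst[0x0d+7] := {0xc3,0xb0,0xf1,0x0a,0x57,0x81,0xf8}
#4 dst[0x0e+4] := {0xb0,0xf1,0x0a,0x57}
#5 dst[0x16+3] := {0xb0,0xf1,0x0a}
query mem[0x09]=0xd3, mem[0x0e]=0xb0, mem[0x17]=0xf1

MEM[0x09,0x0e,0x17] = d3 b0 f1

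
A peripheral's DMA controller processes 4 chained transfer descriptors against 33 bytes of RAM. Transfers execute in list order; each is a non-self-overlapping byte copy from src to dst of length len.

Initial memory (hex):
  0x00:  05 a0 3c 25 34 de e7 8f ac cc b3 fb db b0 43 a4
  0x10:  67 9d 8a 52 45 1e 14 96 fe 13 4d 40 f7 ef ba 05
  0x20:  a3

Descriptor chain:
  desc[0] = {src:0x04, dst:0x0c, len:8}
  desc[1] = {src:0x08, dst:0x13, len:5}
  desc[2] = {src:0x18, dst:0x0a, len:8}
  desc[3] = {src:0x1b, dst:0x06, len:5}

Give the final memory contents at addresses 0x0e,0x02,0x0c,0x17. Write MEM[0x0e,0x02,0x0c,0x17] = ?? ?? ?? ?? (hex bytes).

[0] 0x04->0x0c len=8 : 34 de e7 8f ac cc b3 fb
[1] 0x08->0x13 len=5 : ac cc b3 fb 34
[2] 0x18->0x0a len=8 : fe 13 4d 40 f7 ef ba 05
[3] 0x1b->0x06 len=5 : 40 f7 ef ba 05
query mem[0x0e]=0xf7, mem[0x02]=0x3c, mem[0x0c]=0x4d, mem[0x17]=0x34

MEM[0x0e,0x02,0x0c,0x17] = f7 3c 4d 34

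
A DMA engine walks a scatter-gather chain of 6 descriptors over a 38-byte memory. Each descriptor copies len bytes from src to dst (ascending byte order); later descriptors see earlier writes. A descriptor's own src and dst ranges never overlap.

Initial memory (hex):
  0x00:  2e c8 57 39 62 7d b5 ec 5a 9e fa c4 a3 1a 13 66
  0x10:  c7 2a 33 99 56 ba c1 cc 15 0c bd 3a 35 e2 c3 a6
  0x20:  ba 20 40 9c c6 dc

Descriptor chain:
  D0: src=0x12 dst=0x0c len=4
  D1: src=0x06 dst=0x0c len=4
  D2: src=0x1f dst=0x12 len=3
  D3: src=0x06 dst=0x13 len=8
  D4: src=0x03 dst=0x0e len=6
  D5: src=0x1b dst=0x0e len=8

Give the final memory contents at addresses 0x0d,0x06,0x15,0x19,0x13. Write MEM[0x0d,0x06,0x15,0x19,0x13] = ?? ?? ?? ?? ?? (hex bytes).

MEM[0x0d,0x06,0x15,0x19,0x13] = ec b5 40 b5 ba

[0] 0x12->0x0c len=4 : 33 99 56 ba
[1] 0x06->0x0c len=4 : b5 ec 5a 9e
[2] 0x1f->0x12 len=3 : a6 ba 20
[3] 0x06->0x13 len=8 : b5 ec 5a 9e fa c4 b5 ec
[4] 0x03->0x0e len=6 : 39 62 7d b5 ec 5a
[5] 0x1b->0x0e len=8 : 3a 35 e2 c3 a6 ba 20 40
query mem[0x0d]=0xec, mem[0x06]=0xb5, mem[0x15]=0x40, mem[0x19]=0xb5, mem[0x13]=0xba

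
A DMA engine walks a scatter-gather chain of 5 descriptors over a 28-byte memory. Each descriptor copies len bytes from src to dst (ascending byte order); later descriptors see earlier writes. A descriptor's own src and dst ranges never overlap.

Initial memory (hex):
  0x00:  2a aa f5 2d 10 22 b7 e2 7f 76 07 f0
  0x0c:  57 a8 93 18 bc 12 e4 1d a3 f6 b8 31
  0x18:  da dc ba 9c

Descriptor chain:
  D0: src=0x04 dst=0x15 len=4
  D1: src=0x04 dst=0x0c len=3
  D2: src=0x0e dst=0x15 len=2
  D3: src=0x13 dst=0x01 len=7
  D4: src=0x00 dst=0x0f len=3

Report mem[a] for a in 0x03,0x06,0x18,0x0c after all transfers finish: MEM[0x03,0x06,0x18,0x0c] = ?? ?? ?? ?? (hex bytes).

MEM[0x03,0x06,0x18,0x0c] = b7 e2 e2 10

  after D0: wrote 4B at 0x15 = 1022b7e2
  after D1: wrote 3B at 0x0c = 1022b7
  after D2: wrote 2B at 0x15 = b718
  after D3: wrote 7B at 0x01 = 1da3b718b7e2dc
  after D4: wrote 3B at 0x0f = 2a1da3
query mem[0x03]=0xb7, mem[0x06]=0xe2, mem[0x18]=0xe2, mem[0x0c]=0x10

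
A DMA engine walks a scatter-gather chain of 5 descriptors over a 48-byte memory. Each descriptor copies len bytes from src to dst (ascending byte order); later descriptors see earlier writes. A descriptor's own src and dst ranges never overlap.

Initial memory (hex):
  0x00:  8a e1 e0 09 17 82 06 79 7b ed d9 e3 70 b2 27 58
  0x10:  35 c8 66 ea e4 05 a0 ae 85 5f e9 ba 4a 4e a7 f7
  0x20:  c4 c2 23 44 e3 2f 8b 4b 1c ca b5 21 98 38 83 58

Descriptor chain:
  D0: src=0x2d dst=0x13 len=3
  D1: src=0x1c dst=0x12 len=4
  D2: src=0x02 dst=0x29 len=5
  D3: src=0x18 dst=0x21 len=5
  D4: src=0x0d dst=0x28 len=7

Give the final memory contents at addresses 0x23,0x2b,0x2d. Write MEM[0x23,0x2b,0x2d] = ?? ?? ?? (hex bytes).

D0: mem[0x13..0x15] <- [38 83 58]
D1: mem[0x12..0x15] <- [4a 4e a7 f7]
D2: mem[0x29..0x2d] <- [e0 09 17 82 06]
D3: mem[0x21..0x25] <- [85 5f e9 ba 4a]
D4: mem[0x28..0x2e] <- [b2 27 58 35 c8 4a 4e]
query mem[0x23]=0xe9, mem[0x2b]=0x35, mem[0x2d]=0x4a

MEM[0x23,0x2b,0x2d] = e9 35 4a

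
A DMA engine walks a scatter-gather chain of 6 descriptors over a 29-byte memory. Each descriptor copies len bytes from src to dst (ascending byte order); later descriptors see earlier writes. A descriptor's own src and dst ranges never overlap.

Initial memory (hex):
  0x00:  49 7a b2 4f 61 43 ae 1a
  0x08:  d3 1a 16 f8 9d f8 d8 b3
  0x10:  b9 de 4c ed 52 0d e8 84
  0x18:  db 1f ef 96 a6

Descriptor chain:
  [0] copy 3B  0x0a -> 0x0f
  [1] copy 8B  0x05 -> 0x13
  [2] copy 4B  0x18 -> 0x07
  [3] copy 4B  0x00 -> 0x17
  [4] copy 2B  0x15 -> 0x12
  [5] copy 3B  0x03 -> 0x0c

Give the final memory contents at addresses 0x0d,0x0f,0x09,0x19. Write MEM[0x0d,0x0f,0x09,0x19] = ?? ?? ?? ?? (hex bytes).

MEM[0x0d,0x0f,0x09,0x19] = 61 16 9d b2

#0 dst[0x0f+3] := {0x16,0xf8,0x9d}
#1 dst[0x13+8] := {0x43,0xae,0x1a,0xd3,0x1a,0x16,0xf8,0x9d}
#2 dst[0x07+4] := {0x16,0xf8,0x9d,0x96}
#3 dst[0x17+4] := {0x49,0x7a,0xb2,0x4f}
#4 dst[0x12+2] := {0x1a,0xd3}
#5 dst[0x0c+3] := {0x4f,0x61,0x43}
query mem[0x0d]=0x61, mem[0x0f]=0x16, mem[0x09]=0x9d, mem[0x19]=0xb2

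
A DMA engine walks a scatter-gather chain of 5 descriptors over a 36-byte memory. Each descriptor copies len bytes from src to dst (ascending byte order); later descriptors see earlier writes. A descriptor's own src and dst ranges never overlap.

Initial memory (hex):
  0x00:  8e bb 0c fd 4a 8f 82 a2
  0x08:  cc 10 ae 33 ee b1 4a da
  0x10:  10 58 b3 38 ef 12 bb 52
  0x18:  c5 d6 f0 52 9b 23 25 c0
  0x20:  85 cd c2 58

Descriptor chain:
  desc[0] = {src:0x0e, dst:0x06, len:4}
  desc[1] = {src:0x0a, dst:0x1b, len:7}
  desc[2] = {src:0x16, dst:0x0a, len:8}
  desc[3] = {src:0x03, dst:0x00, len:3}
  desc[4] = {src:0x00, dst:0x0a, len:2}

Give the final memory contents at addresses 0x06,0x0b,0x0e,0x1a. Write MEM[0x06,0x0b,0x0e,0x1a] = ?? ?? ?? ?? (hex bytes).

#0 dst[0x06+4] := {0x4a,0xda,0x10,0x58}
#1 dst[0x1b+7] := {0xae,0x33,0xee,0xb1,0x4a,0xda,0x10}
#2 dst[0x0a+8] := {0xbb,0x52,0xc5,0xd6,0xf0,0xae,0x33,0xee}
#3 dst[0x00+3] := {0xfd,0x4a,0x8f}
#4 dst[0x0a+2] := {0xfd,0x4a}
query mem[0x06]=0x4a, mem[0x0b]=0x4a, mem[0x0e]=0xf0, mem[0x1a]=0xf0

MEM[0x06,0x0b,0x0e,0x1a] = 4a 4a f0 f0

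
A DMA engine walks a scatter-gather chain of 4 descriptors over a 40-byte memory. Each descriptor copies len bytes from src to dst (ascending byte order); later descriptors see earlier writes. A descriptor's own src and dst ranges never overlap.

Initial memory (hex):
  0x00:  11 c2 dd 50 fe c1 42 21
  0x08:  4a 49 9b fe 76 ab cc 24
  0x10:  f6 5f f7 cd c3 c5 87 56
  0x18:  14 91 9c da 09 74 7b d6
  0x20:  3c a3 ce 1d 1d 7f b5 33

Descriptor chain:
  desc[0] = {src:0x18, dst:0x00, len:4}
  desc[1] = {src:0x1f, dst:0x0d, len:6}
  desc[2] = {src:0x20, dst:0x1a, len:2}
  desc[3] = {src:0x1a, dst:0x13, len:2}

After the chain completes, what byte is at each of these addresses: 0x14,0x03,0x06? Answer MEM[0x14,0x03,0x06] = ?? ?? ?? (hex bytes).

#0 dst[0x00+4] := {0x14,0x91,0x9c,0xda}
#1 dst[0x0d+6] := {0xd6,0x3c,0xa3,0xce,0x1d,0x1d}
#2 dst[0x1a+2] := {0x3c,0xa3}
#3 dst[0x13+2] := {0x3c,0xa3}
query mem[0x14]=0xa3, mem[0x03]=0xda, mem[0x06]=0x42

MEM[0x14,0x03,0x06] = a3 da 42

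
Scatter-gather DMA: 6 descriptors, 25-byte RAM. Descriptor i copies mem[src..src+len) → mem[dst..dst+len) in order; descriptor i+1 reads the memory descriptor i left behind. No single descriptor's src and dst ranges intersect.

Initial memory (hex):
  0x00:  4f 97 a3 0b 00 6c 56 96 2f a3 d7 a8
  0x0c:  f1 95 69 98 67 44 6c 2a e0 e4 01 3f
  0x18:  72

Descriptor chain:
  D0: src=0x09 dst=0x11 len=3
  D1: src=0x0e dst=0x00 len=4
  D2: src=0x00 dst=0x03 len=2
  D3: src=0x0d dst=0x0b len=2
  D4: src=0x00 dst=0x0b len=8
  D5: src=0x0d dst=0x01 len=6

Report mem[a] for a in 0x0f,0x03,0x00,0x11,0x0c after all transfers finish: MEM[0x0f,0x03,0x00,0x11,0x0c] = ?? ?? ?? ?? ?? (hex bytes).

MEM[0x0f,0x03,0x00,0x11,0x0c] = 98 98 69 56 98

#0 dst[0x11+3] := {0xa3,0xd7,0xa8}
#1 dst[0x00+4] := {0x69,0x98,0x67,0xa3}
#2 dst[0x03+2] := {0x69,0x98}
#3 dst[0x0b+2] := {0x95,0x69}
#4 dst[0x0b+8] := {0x69,0x98,0x67,0x69,0x98,0x6c,0x56,0x96}
#5 dst[0x01+6] := {0x67,0x69,0x98,0x6c,0x56,0x96}
query mem[0x0f]=0x98, mem[0x03]=0x98, mem[0x00]=0x69, mem[0x11]=0x56, mem[0x0c]=0x98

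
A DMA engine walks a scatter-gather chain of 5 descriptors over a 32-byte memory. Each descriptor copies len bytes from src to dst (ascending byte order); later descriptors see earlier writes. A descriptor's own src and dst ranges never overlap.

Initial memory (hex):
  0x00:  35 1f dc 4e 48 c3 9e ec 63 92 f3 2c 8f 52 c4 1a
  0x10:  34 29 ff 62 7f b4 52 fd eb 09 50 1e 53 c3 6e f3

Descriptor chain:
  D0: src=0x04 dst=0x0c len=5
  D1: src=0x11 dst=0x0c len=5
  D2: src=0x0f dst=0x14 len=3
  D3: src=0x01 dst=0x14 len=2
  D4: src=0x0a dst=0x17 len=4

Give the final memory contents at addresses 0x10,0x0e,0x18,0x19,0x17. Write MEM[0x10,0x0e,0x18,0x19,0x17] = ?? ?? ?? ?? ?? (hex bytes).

  after D0: wrote 5B at 0x0c = 48c39eec63
  after D1: wrote 5B at 0x0c = 29ff627fb4
  after D2: wrote 3B at 0x14 = 7fb429
  after D3: wrote 2B at 0x14 = 1fdc
  after D4: wrote 4B at 0x17 = f32c29ff
query mem[0x10]=0xb4, mem[0x0e]=0x62, mem[0x18]=0x2c, mem[0x19]=0x29, mem[0x17]=0xf3

MEM[0x10,0x0e,0x18,0x19,0x17] = b4 62 2c 29 f3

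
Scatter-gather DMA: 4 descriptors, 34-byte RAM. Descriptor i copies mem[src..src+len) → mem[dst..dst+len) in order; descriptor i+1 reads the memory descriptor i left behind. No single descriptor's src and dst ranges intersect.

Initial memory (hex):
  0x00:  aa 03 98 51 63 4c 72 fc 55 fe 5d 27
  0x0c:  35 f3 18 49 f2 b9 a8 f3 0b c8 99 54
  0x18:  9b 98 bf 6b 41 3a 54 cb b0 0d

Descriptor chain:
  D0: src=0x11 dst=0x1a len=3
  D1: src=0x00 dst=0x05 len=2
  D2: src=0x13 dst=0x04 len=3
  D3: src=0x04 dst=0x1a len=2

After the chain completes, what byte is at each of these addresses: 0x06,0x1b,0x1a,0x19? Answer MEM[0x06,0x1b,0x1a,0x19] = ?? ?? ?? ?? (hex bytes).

D0: mem[0x1a..0x1c] <- [b9 a8 f3]
D1: mem[0x05..0x06] <- [aa 03]
D2: mem[0x04..0x06] <- [f3 0b c8]
D3: mem[0x1a..0x1b] <- [f3 0b]
query mem[0x06]=0xc8, mem[0x1b]=0x0b, mem[0x1a]=0xf3, mem[0x19]=0x98

MEM[0x06,0x1b,0x1a,0x19] = c8 0b f3 98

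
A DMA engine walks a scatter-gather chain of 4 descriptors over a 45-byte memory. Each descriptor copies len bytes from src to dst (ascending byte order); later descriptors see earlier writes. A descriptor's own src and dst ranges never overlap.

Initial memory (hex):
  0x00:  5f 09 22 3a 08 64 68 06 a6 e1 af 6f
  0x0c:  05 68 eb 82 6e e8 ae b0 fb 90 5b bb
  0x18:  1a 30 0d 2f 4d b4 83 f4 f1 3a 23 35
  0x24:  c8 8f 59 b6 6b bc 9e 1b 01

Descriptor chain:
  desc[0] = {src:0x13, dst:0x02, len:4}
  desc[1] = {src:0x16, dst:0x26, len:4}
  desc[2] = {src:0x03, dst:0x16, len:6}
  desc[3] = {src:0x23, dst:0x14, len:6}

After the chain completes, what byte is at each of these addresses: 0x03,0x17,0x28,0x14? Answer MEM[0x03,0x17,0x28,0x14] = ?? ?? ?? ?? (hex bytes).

MEM[0x03,0x17,0x28,0x14] = fb 5b 1a 35

  after D0: wrote 4B at 0x02 = b0fb905b
  after D1: wrote 4B at 0x26 = 5bbb1a30
  after D2: wrote 6B at 0x16 = fb905b6806a6
  after D3: wrote 6B at 0x14 = 35c88f5bbb1a
query mem[0x03]=0xfb, mem[0x17]=0x5b, mem[0x28]=0x1a, mem[0x14]=0x35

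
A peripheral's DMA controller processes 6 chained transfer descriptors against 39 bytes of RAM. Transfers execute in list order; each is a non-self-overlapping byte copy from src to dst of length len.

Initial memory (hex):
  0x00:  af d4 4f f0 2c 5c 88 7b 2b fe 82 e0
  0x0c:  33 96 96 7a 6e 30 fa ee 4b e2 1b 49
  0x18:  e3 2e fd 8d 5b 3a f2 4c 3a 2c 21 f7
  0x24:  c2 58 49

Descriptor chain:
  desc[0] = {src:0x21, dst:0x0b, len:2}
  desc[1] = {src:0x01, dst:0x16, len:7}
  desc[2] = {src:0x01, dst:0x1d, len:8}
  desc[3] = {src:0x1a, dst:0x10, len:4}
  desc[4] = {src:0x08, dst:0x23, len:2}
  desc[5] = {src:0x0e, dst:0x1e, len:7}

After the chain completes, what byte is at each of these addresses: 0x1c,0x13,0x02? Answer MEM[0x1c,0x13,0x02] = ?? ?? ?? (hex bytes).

MEM[0x1c,0x13,0x02] = 7b d4 4f

D0: mem[0x0b..0x0c] <- [2c 21]
D1: mem[0x16..0x1c] <- [d4 4f f0 2c 5c 88 7b]
D2: mem[0x1d..0x24] <- [d4 4f f0 2c 5c 88 7b 2b]
D3: mem[0x10..0x13] <- [5c 88 7b d4]
D4: mem[0x23..0x24] <- [2b fe]
D5: mem[0x1e..0x24] <- [96 7a 5c 88 7b d4 4b]
query mem[0x1c]=0x7b, mem[0x13]=0xd4, mem[0x02]=0x4f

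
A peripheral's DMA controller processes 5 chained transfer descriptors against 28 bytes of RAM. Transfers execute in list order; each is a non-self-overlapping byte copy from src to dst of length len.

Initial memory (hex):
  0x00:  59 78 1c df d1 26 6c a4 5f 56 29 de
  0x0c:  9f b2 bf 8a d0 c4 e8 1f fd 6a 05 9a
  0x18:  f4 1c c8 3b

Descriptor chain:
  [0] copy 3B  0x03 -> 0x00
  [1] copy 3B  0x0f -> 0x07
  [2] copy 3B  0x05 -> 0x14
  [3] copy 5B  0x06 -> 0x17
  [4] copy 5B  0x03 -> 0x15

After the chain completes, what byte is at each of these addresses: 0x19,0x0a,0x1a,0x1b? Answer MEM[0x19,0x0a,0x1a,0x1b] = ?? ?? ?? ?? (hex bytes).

#0 dst[0x00+3] := {0xdf,0xd1,0x26}
#1 dst[0x07+3] := {0x8a,0xd0,0xc4}
#2 dst[0x14+3] := {0x26,0x6c,0x8a}
#3 dst[0x17+5] := {0x6c,0x8a,0xd0,0xc4,0x29}
#4 dst[0x15+5] := {0xdf,0xd1,0x26,0x6c,0x8a}
query mem[0x19]=0x8a, mem[0x0a]=0x29, mem[0x1a]=0xc4, mem[0x1b]=0x29

MEM[0x19,0x0a,0x1a,0x1b] = 8a 29 c4 29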